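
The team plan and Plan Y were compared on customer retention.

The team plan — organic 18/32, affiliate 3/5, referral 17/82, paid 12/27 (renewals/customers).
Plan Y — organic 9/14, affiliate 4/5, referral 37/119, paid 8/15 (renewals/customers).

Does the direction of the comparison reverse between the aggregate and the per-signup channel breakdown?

Organic: the team plan 18/32 = 56.2%, Plan Y 9/14 = 64.3% → Plan Y
Affiliate: the team plan 3/5 = 60.0%, Plan Y 4/5 = 80.0% → Plan Y
Referral: the team plan 17/82 = 20.7%, Plan Y 37/119 = 31.1% → Plan Y
Paid: the team plan 12/27 = 44.4%, Plan Y 8/15 = 53.3% → Plan Y
Overall: the team plan 50/146 = 34.2%, Plan Y 58/153 = 37.9% → Plan Y
Plan Y wins overall and in every signup group — no reversal.

No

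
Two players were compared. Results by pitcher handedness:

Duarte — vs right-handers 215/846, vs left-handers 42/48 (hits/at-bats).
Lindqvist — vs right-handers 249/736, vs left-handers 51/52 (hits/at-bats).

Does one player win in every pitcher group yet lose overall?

Vs right-handers: Duarte 215/846 = 25.4%, Lindqvist 249/736 = 33.8% → Lindqvist
Vs left-handers: Duarte 42/48 = 87.5%, Lindqvist 51/52 = 98.1% → Lindqvist
Overall: Duarte 257/894 = 28.7%, Lindqvist 300/788 = 38.1% → Lindqvist
Lindqvist wins overall and in every pitcher group — no reversal.

No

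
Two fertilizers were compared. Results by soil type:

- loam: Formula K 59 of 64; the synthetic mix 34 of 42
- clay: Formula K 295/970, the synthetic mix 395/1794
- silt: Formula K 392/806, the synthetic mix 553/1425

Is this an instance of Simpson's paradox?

Loam: Formula K 59/64 = 92.2%, the synthetic mix 34/42 = 81.0% → Formula K
Clay: Formula K 295/970 = 30.4%, the synthetic mix 395/1794 = 22.0% → Formula K
Silt: Formula K 392/806 = 48.6%, the synthetic mix 553/1425 = 38.8% → Formula K
Overall: Formula K 746/1840 = 40.5%, the synthetic mix 982/3261 = 30.1% → Formula K
Formula K wins overall and in every soil group — no reversal.

No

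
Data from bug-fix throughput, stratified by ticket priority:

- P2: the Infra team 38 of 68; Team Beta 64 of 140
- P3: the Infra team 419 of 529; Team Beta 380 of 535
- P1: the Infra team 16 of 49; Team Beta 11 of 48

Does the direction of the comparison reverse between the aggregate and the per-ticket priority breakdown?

P2: the Infra team 38/68 = 55.9%, Team Beta 64/140 = 45.7% → the Infra team
P3: the Infra team 419/529 = 79.2%, Team Beta 380/535 = 71.0% → the Infra team
P1: the Infra team 16/49 = 32.7%, Team Beta 11/48 = 22.9% → the Infra team
Overall: the Infra team 473/646 = 73.2%, Team Beta 455/723 = 62.9% → the Infra team
The Infra team wins overall and in every ticket group — no reversal.

No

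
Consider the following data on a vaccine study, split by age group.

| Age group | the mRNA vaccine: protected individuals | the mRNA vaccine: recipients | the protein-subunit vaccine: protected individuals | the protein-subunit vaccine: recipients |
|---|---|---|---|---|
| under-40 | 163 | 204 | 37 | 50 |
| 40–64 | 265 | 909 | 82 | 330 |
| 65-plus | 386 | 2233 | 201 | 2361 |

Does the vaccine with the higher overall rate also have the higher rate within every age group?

Under-40: the mRNA vaccine 163/204 = 79.9%, the protein-subunit vaccine 37/50 = 74.0% → the mRNA vaccine
40–64: the mRNA vaccine 265/909 = 29.2%, the protein-subunit vaccine 82/330 = 24.8% → the mRNA vaccine
65-plus: the mRNA vaccine 386/2233 = 17.3%, the protein-subunit vaccine 201/2361 = 8.5% → the mRNA vaccine
Overall: the mRNA vaccine 814/3346 = 24.3%, the protein-subunit vaccine 320/2741 = 11.7% → the mRNA vaccine
The mRNA vaccine wins overall and in every age group — no reversal.

Yes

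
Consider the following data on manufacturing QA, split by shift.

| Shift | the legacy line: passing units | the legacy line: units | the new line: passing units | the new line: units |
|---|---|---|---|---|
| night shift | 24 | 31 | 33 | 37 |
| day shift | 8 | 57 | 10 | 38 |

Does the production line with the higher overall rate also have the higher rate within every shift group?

Night shift: the legacy line 24/31 = 77.4%, the new line 33/37 = 89.2% → the new line
Day shift: the legacy line 8/57 = 14.0%, the new line 10/38 = 26.3% → the new line
Overall: the legacy line 32/88 = 36.4%, the new line 43/75 = 57.3% → the new line
The new line wins overall and in every shift group — no reversal.

Yes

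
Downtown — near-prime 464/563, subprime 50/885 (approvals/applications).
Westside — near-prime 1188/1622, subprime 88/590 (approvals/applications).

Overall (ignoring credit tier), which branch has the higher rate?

Westside

Near-prime: Downtown 464/563 = 82.4%, Westside 1188/1622 = 73.2% → Downtown
Subprime: Downtown 50/885 = 5.6%, Westside 88/590 = 14.9% → Westside
Overall: Downtown 514/1448 = 35.5%, Westside 1276/2212 = 57.7% → Westside
(Neither sweeps every credit group, but Westside has the higher pooled rate.)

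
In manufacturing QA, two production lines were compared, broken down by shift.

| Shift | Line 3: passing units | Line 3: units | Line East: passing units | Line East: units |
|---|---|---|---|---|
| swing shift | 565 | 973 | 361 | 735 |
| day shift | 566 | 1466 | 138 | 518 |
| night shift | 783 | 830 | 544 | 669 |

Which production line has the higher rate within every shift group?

Swing shift: Line 3 565/973 = 58.1%, Line East 361/735 = 49.1% → Line 3
Day shift: Line 3 566/1466 = 38.6%, Line East 138/518 = 26.6% → Line 3
Night shift: Line 3 783/830 = 94.3%, Line East 544/669 = 81.3% → Line 3
Line 3 has the higher rate in all 3 groups.

Line 3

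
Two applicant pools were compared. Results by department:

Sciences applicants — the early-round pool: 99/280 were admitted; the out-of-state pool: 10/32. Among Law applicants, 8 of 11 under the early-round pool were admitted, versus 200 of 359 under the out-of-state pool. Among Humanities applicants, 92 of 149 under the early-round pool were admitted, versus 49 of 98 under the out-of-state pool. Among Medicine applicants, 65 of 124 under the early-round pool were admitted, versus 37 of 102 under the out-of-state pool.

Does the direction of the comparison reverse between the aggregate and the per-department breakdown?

Yes

Sciences: the early-round pool 99/280 = 35.4%, the out-of-state pool 10/32 = 31.2% → the early-round pool
Law: the early-round pool 8/11 = 72.7%, the out-of-state pool 200/359 = 55.7% → the early-round pool
Humanities: the early-round pool 92/149 = 61.7%, the out-of-state pool 49/98 = 50.0% → the early-round pool
Medicine: the early-round pool 65/124 = 52.4%, the out-of-state pool 37/102 = 36.3% → the early-round pool
Overall: the early-round pool 264/564 = 46.8%, the out-of-state pool 296/591 = 50.1% → the out-of-state pool
The early-round pool wins each department group but the out-of-state pool wins overall — the comparison reverses. The early-round pool's applicants skew toward Sciences, which has a lower base rate.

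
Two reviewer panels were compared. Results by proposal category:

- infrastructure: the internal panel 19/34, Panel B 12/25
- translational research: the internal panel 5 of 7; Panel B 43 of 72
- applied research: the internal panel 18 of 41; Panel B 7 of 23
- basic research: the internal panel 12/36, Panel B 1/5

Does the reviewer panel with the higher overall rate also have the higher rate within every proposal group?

Infrastructure: the internal panel 19/34 = 55.9%, Panel B 12/25 = 48.0% → the internal panel
Translational research: the internal panel 5/7 = 71.4%, Panel B 43/72 = 59.7% → the internal panel
Applied research: the internal panel 18/41 = 43.9%, Panel B 7/23 = 30.4% → the internal panel
Basic research: the internal panel 12/36 = 33.3%, Panel B 1/5 = 20.0% → the internal panel
Overall: the internal panel 54/118 = 45.8%, Panel B 63/125 = 50.4% → Panel B
The internal panel wins each proposal group but Panel B wins overall — the comparison reverses. The internal panel's proposals skew toward basic research, which has a lower base rate.

No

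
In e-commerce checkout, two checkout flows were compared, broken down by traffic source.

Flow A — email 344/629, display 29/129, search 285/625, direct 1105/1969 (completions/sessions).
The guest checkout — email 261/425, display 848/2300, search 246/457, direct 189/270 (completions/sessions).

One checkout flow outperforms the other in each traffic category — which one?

the guest checkout

Email: Flow A 344/629 = 54.7%, the guest checkout 261/425 = 61.4% → the guest checkout
Display: Flow A 29/129 = 22.5%, the guest checkout 848/2300 = 36.9% → the guest checkout
Search: Flow A 285/625 = 45.6%, the guest checkout 246/457 = 53.8% → the guest checkout
Direct: Flow A 1105/1969 = 56.1%, the guest checkout 189/270 = 70.0% → the guest checkout
The guest checkout has the higher rate in all 4 groups.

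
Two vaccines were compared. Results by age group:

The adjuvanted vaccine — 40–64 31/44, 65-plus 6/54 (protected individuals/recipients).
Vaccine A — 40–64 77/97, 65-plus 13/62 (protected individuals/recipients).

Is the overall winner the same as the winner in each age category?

Yes

40–64: the adjuvanted vaccine 31/44 = 70.5%, Vaccine A 77/97 = 79.4% → Vaccine A
65-plus: the adjuvanted vaccine 6/54 = 11.1%, Vaccine A 13/62 = 21.0% → Vaccine A
Overall: the adjuvanted vaccine 37/98 = 37.8%, Vaccine A 90/159 = 56.6% → Vaccine A
Vaccine A wins overall and in every age group — no reversal.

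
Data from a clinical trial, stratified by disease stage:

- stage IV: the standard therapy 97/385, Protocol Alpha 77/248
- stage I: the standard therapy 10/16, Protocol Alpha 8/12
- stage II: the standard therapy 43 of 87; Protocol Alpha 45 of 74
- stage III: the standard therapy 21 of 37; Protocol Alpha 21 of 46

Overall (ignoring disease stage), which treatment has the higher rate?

Stage IV: the standard therapy 97/385 = 25.2%, Protocol Alpha 77/248 = 31.0% → Protocol Alpha
Stage I: the standard therapy 10/16 = 62.5%, Protocol Alpha 8/12 = 66.7% → Protocol Alpha
Stage II: the standard therapy 43/87 = 49.4%, Protocol Alpha 45/74 = 60.8% → Protocol Alpha
Stage III: the standard therapy 21/37 = 56.8%, Protocol Alpha 21/46 = 45.7% → the standard therapy
Overall: the standard therapy 171/525 = 32.6%, Protocol Alpha 151/380 = 39.7% → Protocol Alpha
(Neither sweeps every disease group, but Protocol Alpha has the higher pooled rate.)

Protocol Alpha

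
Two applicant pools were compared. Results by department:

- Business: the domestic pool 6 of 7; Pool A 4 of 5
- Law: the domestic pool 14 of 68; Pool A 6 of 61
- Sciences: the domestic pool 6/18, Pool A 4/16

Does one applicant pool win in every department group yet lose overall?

Business: the domestic pool 6/7 = 85.7%, Pool A 4/5 = 80.0% → the domestic pool
Law: the domestic pool 14/68 = 20.6%, Pool A 6/61 = 9.8% → the domestic pool
Sciences: the domestic pool 6/18 = 33.3%, Pool A 4/16 = 25.0% → the domestic pool
Overall: the domestic pool 26/93 = 28.0%, Pool A 14/82 = 17.1% → the domestic pool
The domestic pool wins overall and in every department group — no reversal.

No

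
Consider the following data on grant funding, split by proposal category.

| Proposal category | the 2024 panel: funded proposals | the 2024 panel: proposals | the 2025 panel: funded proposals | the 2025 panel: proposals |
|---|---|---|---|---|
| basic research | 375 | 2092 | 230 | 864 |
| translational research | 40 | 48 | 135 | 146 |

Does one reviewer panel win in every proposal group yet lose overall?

Basic research: the 2024 panel 375/2092 = 17.9%, the 2025 panel 230/864 = 26.6% → the 2025 panel
Translational research: the 2024 panel 40/48 = 83.3%, the 2025 panel 135/146 = 92.5% → the 2025 panel
Overall: the 2024 panel 415/2140 = 19.4%, the 2025 panel 365/1010 = 36.1% → the 2025 panel
The 2025 panel wins overall and in every proposal group — no reversal.

No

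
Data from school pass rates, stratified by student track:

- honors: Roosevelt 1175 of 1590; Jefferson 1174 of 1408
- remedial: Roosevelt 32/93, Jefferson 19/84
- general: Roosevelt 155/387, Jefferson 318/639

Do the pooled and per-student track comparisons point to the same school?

Honors: Roosevelt 1175/1590 = 73.9%, Jefferson 1174/1408 = 83.4% → Jefferson
Remedial: Roosevelt 32/93 = 34.4%, Jefferson 19/84 = 22.6% → Roosevelt
General: Roosevelt 155/387 = 40.1%, Jefferson 318/639 = 49.8% → Jefferson
Overall: Roosevelt 1362/2070 = 65.8%, Jefferson 1511/2131 = 70.9% → Jefferson
Neither sweeps: Roosevelt wins 1 of 3 groups, Jefferson wins 2. Jefferson wins overall but not every group — no Simpson reversal.

No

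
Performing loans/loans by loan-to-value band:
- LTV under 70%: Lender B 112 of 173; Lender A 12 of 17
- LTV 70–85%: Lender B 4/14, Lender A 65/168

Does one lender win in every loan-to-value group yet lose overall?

LTV under 70%: Lender B 112/173 = 64.7%, Lender A 12/17 = 70.6% → Lender A
LTV 70–85%: Lender B 4/14 = 28.6%, Lender A 65/168 = 38.7% → Lender A
Overall: Lender B 116/187 = 62.0%, Lender A 77/185 = 41.6% → Lender B
Lender A wins each loan-to-value group but Lender B wins overall — the comparison reverses. Lender A's loans skew toward LTV 70–85%, which has a lower base rate.

Yes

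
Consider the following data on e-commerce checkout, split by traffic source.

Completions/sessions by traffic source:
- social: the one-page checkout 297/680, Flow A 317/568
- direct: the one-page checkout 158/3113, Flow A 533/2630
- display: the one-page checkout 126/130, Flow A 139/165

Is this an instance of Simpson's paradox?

No

Social: the one-page checkout 297/680 = 43.7%, Flow A 317/568 = 55.8% → Flow A
Direct: the one-page checkout 158/3113 = 5.1%, Flow A 533/2630 = 20.3% → Flow A
Display: the one-page checkout 126/130 = 96.9%, Flow A 139/165 = 84.2% → the one-page checkout
Overall: the one-page checkout 581/3923 = 14.8%, Flow A 989/3363 = 29.4% → Flow A
Neither sweeps: the one-page checkout wins 1 of 3 groups, Flow A wins 2. Flow A wins overall but not every group — no Simpson reversal.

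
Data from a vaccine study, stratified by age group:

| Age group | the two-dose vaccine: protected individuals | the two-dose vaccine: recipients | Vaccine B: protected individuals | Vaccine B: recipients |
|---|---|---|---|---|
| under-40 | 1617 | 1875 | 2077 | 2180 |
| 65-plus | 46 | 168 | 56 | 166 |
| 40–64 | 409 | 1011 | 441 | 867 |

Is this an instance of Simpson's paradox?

Under-40: the two-dose vaccine 1617/1875 = 86.2%, Vaccine B 2077/2180 = 95.3% → Vaccine B
65-plus: the two-dose vaccine 46/168 = 27.4%, Vaccine B 56/166 = 33.7% → Vaccine B
40–64: the two-dose vaccine 409/1011 = 40.5%, Vaccine B 441/867 = 50.9% → Vaccine B
Overall: the two-dose vaccine 2072/3054 = 67.8%, Vaccine B 2574/3213 = 80.1% → Vaccine B
Vaccine B wins overall and in every age group — no reversal.

No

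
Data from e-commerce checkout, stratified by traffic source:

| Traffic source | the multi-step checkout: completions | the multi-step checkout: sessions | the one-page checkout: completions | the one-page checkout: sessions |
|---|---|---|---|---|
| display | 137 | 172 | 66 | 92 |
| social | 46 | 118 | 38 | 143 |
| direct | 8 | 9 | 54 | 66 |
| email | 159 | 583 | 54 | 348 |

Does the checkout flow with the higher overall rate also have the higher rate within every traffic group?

Yes

Display: the multi-step checkout 137/172 = 79.7%, the one-page checkout 66/92 = 71.7% → the multi-step checkout
Social: the multi-step checkout 46/118 = 39.0%, the one-page checkout 38/143 = 26.6% → the multi-step checkout
Direct: the multi-step checkout 8/9 = 88.9%, the one-page checkout 54/66 = 81.8% → the multi-step checkout
Email: the multi-step checkout 159/583 = 27.3%, the one-page checkout 54/348 = 15.5% → the multi-step checkout
Overall: the multi-step checkout 350/882 = 39.7%, the one-page checkout 212/649 = 32.7% → the multi-step checkout
The multi-step checkout wins overall and in every traffic group — no reversal.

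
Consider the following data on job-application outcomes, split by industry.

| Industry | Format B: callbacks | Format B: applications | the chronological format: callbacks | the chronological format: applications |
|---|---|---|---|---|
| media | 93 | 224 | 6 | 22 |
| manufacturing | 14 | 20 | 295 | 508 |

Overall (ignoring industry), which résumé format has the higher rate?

the chronological format

Media: Format B 93/224 = 41.5%, the chronological format 6/22 = 27.3% → Format B
Manufacturing: Format B 14/20 = 70.0%, the chronological format 295/508 = 58.1% → Format B
Overall: Format B 107/244 = 43.9%, the chronological format 301/530 = 56.8% → the chronological format
(Format B wins every industry group but the chronological format wins overall — Format B's applications skew toward the low-rate media group.)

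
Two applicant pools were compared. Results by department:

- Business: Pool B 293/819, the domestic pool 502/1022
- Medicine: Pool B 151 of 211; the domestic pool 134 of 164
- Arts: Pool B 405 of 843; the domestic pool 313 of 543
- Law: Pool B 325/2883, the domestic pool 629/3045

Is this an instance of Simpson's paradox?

Business: Pool B 293/819 = 35.8%, the domestic pool 502/1022 = 49.1% → the domestic pool
Medicine: Pool B 151/211 = 71.6%, the domestic pool 134/164 = 81.7% → the domestic pool
Arts: Pool B 405/843 = 48.0%, the domestic pool 313/543 = 57.6% → the domestic pool
Law: Pool B 325/2883 = 11.3%, the domestic pool 629/3045 = 20.7% → the domestic pool
Overall: Pool B 1174/4756 = 24.7%, the domestic pool 1578/4774 = 33.1% → the domestic pool
The domestic pool wins overall and in every department group — no reversal.

No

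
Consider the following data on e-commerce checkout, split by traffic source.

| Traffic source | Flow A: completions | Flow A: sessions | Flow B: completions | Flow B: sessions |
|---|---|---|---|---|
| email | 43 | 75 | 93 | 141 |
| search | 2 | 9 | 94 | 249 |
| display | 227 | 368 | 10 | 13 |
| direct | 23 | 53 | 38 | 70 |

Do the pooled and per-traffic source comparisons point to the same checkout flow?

No

Email: Flow A 43/75 = 57.3%, Flow B 93/141 = 66.0% → Flow B
Search: Flow A 2/9 = 22.2%, Flow B 94/249 = 37.8% → Flow B
Display: Flow A 227/368 = 61.7%, Flow B 10/13 = 76.9% → Flow B
Direct: Flow A 23/53 = 43.4%, Flow B 38/70 = 54.3% → Flow B
Overall: Flow A 295/505 = 58.4%, Flow B 235/473 = 49.7% → Flow A
Flow B wins each traffic group but Flow A wins overall — the comparison reverses. Flow B's sessions skew toward search, which has a lower base rate.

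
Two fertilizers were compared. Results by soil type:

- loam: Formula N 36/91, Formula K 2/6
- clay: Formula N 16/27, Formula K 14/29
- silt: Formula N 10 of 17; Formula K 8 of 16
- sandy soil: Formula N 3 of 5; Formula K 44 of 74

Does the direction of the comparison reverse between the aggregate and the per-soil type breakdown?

Loam: Formula N 36/91 = 39.6%, Formula K 2/6 = 33.3% → Formula N
Clay: Formula N 16/27 = 59.3%, Formula K 14/29 = 48.3% → Formula N
Silt: Formula N 10/17 = 58.8%, Formula K 8/16 = 50.0% → Formula N
Sandy soil: Formula N 3/5 = 60.0%, Formula K 44/74 = 59.5% → Formula N
Overall: Formula N 65/140 = 46.4%, Formula K 68/125 = 54.4% → Formula K
Formula N wins each soil group but Formula K wins overall — the comparison reverses. Formula N's plots skew toward loam, which has a lower base rate.

Yes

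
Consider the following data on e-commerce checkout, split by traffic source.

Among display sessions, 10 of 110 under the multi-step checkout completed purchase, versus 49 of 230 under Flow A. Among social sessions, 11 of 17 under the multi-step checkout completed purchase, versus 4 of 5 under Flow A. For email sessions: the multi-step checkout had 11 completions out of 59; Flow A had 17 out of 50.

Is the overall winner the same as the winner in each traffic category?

Display: the multi-step checkout 10/110 = 9.1%, Flow A 49/230 = 21.3% → Flow A
Social: the multi-step checkout 11/17 = 64.7%, Flow A 4/5 = 80.0% → Flow A
Email: the multi-step checkout 11/59 = 18.6%, Flow A 17/50 = 34.0% → Flow A
Overall: the multi-step checkout 32/186 = 17.2%, Flow A 70/285 = 24.6% → Flow A
Flow A wins overall and in every traffic group — no reversal.

Yes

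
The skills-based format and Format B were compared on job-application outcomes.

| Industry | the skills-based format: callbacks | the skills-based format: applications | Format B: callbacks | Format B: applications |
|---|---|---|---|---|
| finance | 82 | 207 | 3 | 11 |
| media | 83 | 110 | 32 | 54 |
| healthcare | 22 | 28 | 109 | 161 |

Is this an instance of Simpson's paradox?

Yes

Finance: the skills-based format 82/207 = 39.6%, Format B 3/11 = 27.3% → the skills-based format
Media: the skills-based format 83/110 = 75.5%, Format B 32/54 = 59.3% → the skills-based format
Healthcare: the skills-based format 22/28 = 78.6%, Format B 109/161 = 67.7% → the skills-based format
Overall: the skills-based format 187/345 = 54.2%, Format B 144/226 = 63.7% → Format B
The skills-based format wins each industry group but Format B wins overall — the comparison reverses. The skills-based format's applications skew toward finance, which has a lower base rate.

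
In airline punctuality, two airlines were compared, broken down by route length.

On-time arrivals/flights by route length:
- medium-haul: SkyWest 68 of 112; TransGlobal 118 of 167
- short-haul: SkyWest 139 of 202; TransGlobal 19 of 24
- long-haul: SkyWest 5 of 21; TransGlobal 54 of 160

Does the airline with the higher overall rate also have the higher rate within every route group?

Medium-haul: SkyWest 68/112 = 60.7%, TransGlobal 118/167 = 70.7% → TransGlobal
Short-haul: SkyWest 139/202 = 68.8%, TransGlobal 19/24 = 79.2% → TransGlobal
Long-haul: SkyWest 5/21 = 23.8%, TransGlobal 54/160 = 33.8% → TransGlobal
Overall: SkyWest 212/335 = 63.3%, TransGlobal 191/351 = 54.4% → SkyWest
TransGlobal wins each route group but SkyWest wins overall — the comparison reverses. TransGlobal's flights skew toward long-haul, which has a lower base rate.

No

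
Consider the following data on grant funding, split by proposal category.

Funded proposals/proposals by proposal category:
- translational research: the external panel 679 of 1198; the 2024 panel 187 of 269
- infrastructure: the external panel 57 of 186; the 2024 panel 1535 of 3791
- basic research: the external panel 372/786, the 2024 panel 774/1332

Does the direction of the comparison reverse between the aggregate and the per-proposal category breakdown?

Translational research: the external panel 679/1198 = 56.7%, the 2024 panel 187/269 = 69.5% → the 2024 panel
Infrastructure: the external panel 57/186 = 30.6%, the 2024 panel 1535/3791 = 40.5% → the 2024 panel
Basic research: the external panel 372/786 = 47.3%, the 2024 panel 774/1332 = 58.1% → the 2024 panel
Overall: the external panel 1108/2170 = 51.1%, the 2024 panel 2496/5392 = 46.3% → the external panel
The 2024 panel wins each proposal group but the external panel wins overall — the comparison reverses. The 2024 panel's proposals skew toward infrastructure, which has a lower base rate.

Yes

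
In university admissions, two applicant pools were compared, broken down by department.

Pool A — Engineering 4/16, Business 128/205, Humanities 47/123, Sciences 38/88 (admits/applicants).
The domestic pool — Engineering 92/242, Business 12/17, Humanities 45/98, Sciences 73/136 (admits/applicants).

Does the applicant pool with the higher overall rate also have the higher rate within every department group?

Engineering: Pool A 4/16 = 25.0%, the domestic pool 92/242 = 38.0% → the domestic pool
Business: Pool A 128/205 = 62.4%, the domestic pool 12/17 = 70.6% → the domestic pool
Humanities: Pool A 47/123 = 38.2%, the domestic pool 45/98 = 45.9% → the domestic pool
Sciences: Pool A 38/88 = 43.2%, the domestic pool 73/136 = 53.7% → the domestic pool
Overall: Pool A 217/432 = 50.2%, the domestic pool 222/493 = 45.0% → Pool A
The domestic pool wins each department group but Pool A wins overall — the comparison reverses. The domestic pool's applicants skew toward Engineering, which has a lower base rate.

No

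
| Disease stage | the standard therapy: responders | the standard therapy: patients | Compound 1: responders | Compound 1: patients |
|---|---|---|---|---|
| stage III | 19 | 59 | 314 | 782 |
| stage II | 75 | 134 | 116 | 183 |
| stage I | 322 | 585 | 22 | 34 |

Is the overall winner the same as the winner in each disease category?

No

Stage III: the standard therapy 19/59 = 32.2%, Compound 1 314/782 = 40.2% → Compound 1
Stage II: the standard therapy 75/134 = 56.0%, Compound 1 116/183 = 63.4% → Compound 1
Stage I: the standard therapy 322/585 = 55.0%, Compound 1 22/34 = 64.7% → Compound 1
Overall: the standard therapy 416/778 = 53.5%, Compound 1 452/999 = 45.2% → the standard therapy
Compound 1 wins each disease group but the standard therapy wins overall — the comparison reverses. Compound 1's patients skew toward stage III, which has a lower base rate.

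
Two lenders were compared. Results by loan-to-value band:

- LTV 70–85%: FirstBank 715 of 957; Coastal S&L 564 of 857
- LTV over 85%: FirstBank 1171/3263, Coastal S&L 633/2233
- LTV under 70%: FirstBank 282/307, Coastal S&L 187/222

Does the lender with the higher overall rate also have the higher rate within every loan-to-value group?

Yes

LTV 70–85%: FirstBank 715/957 = 74.7%, Coastal S&L 564/857 = 65.8% → FirstBank
LTV over 85%: FirstBank 1171/3263 = 35.9%, Coastal S&L 633/2233 = 28.3% → FirstBank
LTV under 70%: FirstBank 282/307 = 91.9%, Coastal S&L 187/222 = 84.2% → FirstBank
Overall: FirstBank 2168/4527 = 47.9%, Coastal S&L 1384/3312 = 41.8% → FirstBank
FirstBank wins overall and in every loan-to-value group — no reversal.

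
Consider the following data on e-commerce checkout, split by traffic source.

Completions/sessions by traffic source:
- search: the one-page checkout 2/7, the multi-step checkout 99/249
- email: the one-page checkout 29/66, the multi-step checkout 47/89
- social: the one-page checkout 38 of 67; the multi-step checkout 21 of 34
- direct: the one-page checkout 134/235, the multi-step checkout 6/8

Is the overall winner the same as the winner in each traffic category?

Search: the one-page checkout 2/7 = 28.6%, the multi-step checkout 99/249 = 39.8% → the multi-step checkout
Email: the one-page checkout 29/66 = 43.9%, the multi-step checkout 47/89 = 52.8% → the multi-step checkout
Social: the one-page checkout 38/67 = 56.7%, the multi-step checkout 21/34 = 61.8% → the multi-step checkout
Direct: the one-page checkout 134/235 = 57.0%, the multi-step checkout 6/8 = 75.0% → the multi-step checkout
Overall: the one-page checkout 203/375 = 54.1%, the multi-step checkout 173/380 = 45.5% → the one-page checkout
The multi-step checkout wins each traffic group but the one-page checkout wins overall — the comparison reverses. The multi-step checkout's sessions skew toward search, which has a lower base rate.

No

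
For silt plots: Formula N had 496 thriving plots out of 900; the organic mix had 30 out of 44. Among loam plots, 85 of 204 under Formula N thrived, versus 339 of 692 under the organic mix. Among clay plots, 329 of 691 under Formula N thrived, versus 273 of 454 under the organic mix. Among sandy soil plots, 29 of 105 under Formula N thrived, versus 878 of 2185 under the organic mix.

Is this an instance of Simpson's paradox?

Yes

Silt: Formula N 496/900 = 55.1%, the organic mix 30/44 = 68.2% → the organic mix
Loam: Formula N 85/204 = 41.7%, the organic mix 339/692 = 49.0% → the organic mix
Clay: Formula N 329/691 = 47.6%, the organic mix 273/454 = 60.1% → the organic mix
Sandy soil: Formula N 29/105 = 27.6%, the organic mix 878/2185 = 40.2% → the organic mix
Overall: Formula N 939/1900 = 49.4%, the organic mix 1520/3375 = 45.0% → Formula N
The organic mix wins each soil group but Formula N wins overall — the comparison reverses. The organic mix's plots skew toward sandy soil, which has a lower base rate.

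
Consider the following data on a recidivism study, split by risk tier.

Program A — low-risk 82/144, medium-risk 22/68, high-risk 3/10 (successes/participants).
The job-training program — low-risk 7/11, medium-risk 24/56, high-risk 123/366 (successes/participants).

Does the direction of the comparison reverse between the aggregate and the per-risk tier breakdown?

Yes

Low-risk: Program A 82/144 = 56.9%, the job-training program 7/11 = 63.6% → the job-training program
Medium-risk: Program A 22/68 = 32.4%, the job-training program 24/56 = 42.9% → the job-training program
High-risk: Program A 3/10 = 30.0%, the job-training program 123/366 = 33.6% → the job-training program
Overall: Program A 107/222 = 48.2%, the job-training program 154/433 = 35.6% → Program A
The job-training program wins each risk group but Program A wins overall — the comparison reverses. The job-training program's participants skew toward high-risk, which has a lower base rate.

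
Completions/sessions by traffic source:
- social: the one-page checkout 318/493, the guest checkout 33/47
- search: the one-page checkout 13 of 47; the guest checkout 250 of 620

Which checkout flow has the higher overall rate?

Social: the one-page checkout 318/493 = 64.5%, the guest checkout 33/47 = 70.2% → the guest checkout
Search: the one-page checkout 13/47 = 27.7%, the guest checkout 250/620 = 40.3% → the guest checkout
Overall: the one-page checkout 331/540 = 61.3%, the guest checkout 283/667 = 42.4% → the one-page checkout
(The guest checkout wins every traffic group but the one-page checkout wins overall — the guest checkout's sessions skew toward the low-rate search group.)

the one-page checkout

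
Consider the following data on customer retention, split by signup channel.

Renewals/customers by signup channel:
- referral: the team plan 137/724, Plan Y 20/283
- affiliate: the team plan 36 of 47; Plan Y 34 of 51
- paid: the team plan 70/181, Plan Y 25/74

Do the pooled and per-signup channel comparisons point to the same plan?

Referral: the team plan 137/724 = 18.9%, Plan Y 20/283 = 7.1% → the team plan
Affiliate: the team plan 36/47 = 76.6%, Plan Y 34/51 = 66.7% → the team plan
Paid: the team plan 70/181 = 38.7%, Plan Y 25/74 = 33.8% → the team plan
Overall: the team plan 243/952 = 25.5%, Plan Y 79/408 = 19.4% → the team plan
The team plan wins overall and in every signup group — no reversal.

Yes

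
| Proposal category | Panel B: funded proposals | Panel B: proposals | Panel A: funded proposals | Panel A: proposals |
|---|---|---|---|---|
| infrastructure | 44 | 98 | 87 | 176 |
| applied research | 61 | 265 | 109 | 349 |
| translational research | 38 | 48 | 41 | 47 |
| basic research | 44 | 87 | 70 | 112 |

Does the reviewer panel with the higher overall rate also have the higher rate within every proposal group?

Yes

Infrastructure: Panel B 44/98 = 44.9%, Panel A 87/176 = 49.4% → Panel A
Applied research: Panel B 61/265 = 23.0%, Panel A 109/349 = 31.2% → Panel A
Translational research: Panel B 38/48 = 79.2%, Panel A 41/47 = 87.2% → Panel A
Basic research: Panel B 44/87 = 50.6%, Panel A 70/112 = 62.5% → Panel A
Overall: Panel B 187/498 = 37.6%, Panel A 307/684 = 44.9% → Panel A
Panel A wins overall and in every proposal group — no reversal.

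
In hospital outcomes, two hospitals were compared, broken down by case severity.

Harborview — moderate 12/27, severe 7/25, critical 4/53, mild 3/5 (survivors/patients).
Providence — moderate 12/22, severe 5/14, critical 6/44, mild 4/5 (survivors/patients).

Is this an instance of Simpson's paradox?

No

Moderate: Harborview 12/27 = 44.4%, Providence 12/22 = 54.5% → Providence
Severe: Harborview 7/25 = 28.0%, Providence 5/14 = 35.7% → Providence
Critical: Harborview 4/53 = 7.5%, Providence 6/44 = 13.6% → Providence
Mild: Harborview 3/5 = 60.0%, Providence 4/5 = 80.0% → Providence
Overall: Harborview 26/110 = 23.6%, Providence 27/85 = 31.8% → Providence
Providence wins overall and in every case group — no reversal.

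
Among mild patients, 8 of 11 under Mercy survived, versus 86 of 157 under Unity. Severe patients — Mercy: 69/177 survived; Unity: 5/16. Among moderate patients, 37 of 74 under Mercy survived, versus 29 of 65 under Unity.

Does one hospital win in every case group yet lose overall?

Mild: Mercy 8/11 = 72.7%, Unity 86/157 = 54.8% → Mercy
Severe: Mercy 69/177 = 39.0%, Unity 5/16 = 31.2% → Mercy
Moderate: Mercy 37/74 = 50.0%, Unity 29/65 = 44.6% → Mercy
Overall: Mercy 114/262 = 43.5%, Unity 120/238 = 50.4% → Unity
Mercy wins each case group but Unity wins overall — the comparison reverses. Mercy's patients skew toward severe, which has a lower base rate.

Yes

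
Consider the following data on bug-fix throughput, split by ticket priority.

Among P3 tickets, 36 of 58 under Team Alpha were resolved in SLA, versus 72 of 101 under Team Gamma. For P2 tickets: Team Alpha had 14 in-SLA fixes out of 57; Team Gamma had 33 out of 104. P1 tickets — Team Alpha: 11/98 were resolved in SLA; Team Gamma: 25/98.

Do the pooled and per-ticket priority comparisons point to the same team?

Yes

P3: Team Alpha 36/58 = 62.1%, Team Gamma 72/101 = 71.3% → Team Gamma
P2: Team Alpha 14/57 = 24.6%, Team Gamma 33/104 = 31.7% → Team Gamma
P1: Team Alpha 11/98 = 11.2%, Team Gamma 25/98 = 25.5% → Team Gamma
Overall: Team Alpha 61/213 = 28.6%, Team Gamma 130/303 = 42.9% → Team Gamma
Team Gamma wins overall and in every ticket group — no reversal.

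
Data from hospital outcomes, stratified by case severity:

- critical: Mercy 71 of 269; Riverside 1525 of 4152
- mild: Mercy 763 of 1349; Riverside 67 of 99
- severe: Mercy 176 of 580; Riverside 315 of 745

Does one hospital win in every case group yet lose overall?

Critical: Mercy 71/269 = 26.4%, Riverside 1525/4152 = 36.7% → Riverside
Mild: Mercy 763/1349 = 56.6%, Riverside 67/99 = 67.7% → Riverside
Severe: Mercy 176/580 = 30.3%, Riverside 315/745 = 42.3% → Riverside
Overall: Mercy 1010/2198 = 46.0%, Riverside 1907/4996 = 38.2% → Mercy
Riverside wins each case group but Mercy wins overall — the comparison reverses. Riverside's patients skew toward critical, which has a lower base rate.

Yes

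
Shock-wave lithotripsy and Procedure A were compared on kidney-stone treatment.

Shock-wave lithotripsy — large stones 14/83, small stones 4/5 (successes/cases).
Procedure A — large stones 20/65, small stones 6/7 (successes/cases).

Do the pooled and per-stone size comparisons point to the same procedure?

Yes

Large stones: shock-wave lithotripsy 14/83 = 16.9%, Procedure A 20/65 = 30.8% → Procedure A
Small stones: shock-wave lithotripsy 4/5 = 80.0%, Procedure A 6/7 = 85.7% → Procedure A
Overall: shock-wave lithotripsy 18/88 = 20.5%, Procedure A 26/72 = 36.1% → Procedure A
Procedure A wins overall and in every stone group — no reversal.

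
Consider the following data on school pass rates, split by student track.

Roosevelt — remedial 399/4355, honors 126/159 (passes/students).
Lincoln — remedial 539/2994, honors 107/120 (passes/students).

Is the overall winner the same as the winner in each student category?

Remedial: Roosevelt 399/4355 = 9.2%, Lincoln 539/2994 = 18.0% → Lincoln
Honors: Roosevelt 126/159 = 79.2%, Lincoln 107/120 = 89.2% → Lincoln
Overall: Roosevelt 525/4514 = 11.6%, Lincoln 646/3114 = 20.7% → Lincoln
Lincoln wins overall and in every student group — no reversal.

Yes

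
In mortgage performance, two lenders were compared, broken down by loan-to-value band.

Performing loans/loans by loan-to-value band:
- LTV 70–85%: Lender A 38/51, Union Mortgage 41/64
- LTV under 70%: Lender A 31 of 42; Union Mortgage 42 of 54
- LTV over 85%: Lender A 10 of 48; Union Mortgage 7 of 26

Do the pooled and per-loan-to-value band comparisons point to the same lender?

No

LTV 70–85%: Lender A 38/51 = 74.5%, Union Mortgage 41/64 = 64.1% → Lender A
LTV under 70%: Lender A 31/42 = 73.8%, Union Mortgage 42/54 = 77.8% → Union Mortgage
LTV over 85%: Lender A 10/48 = 20.8%, Union Mortgage 7/26 = 26.9% → Union Mortgage
Overall: Lender A 79/141 = 56.0%, Union Mortgage 90/144 = 62.5% → Union Mortgage
Neither sweeps: Lender A wins 1 of 3 groups, Union Mortgage wins 2. Union Mortgage wins overall but not every group — no Simpson reversal.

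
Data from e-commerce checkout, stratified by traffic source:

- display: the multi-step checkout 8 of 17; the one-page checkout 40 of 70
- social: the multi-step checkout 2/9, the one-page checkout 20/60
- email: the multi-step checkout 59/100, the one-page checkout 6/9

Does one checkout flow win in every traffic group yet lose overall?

Display: the multi-step checkout 8/17 = 47.1%, the one-page checkout 40/70 = 57.1% → the one-page checkout
Social: the multi-step checkout 2/9 = 22.2%, the one-page checkout 20/60 = 33.3% → the one-page checkout
Email: the multi-step checkout 59/100 = 59.0%, the one-page checkout 6/9 = 66.7% → the one-page checkout
Overall: the multi-step checkout 69/126 = 54.8%, the one-page checkout 66/139 = 47.5% → the multi-step checkout
The one-page checkout wins each traffic group but the multi-step checkout wins overall — the comparison reverses. The one-page checkout's sessions skew toward social, which has a lower base rate.

Yes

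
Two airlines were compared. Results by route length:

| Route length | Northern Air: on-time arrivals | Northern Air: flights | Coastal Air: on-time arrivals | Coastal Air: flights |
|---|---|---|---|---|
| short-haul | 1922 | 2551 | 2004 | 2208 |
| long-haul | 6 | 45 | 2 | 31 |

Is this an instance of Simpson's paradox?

No

Short-haul: Northern Air 1922/2551 = 75.3%, Coastal Air 2004/2208 = 90.8% → Coastal Air
Long-haul: Northern Air 6/45 = 13.3%, Coastal Air 2/31 = 6.5% → Northern Air
Overall: Northern Air 1928/2596 = 74.3%, Coastal Air 2006/2239 = 89.6% → Coastal Air
Neither sweeps: Northern Air wins 1 of 2 groups, Coastal Air wins 1. Coastal Air wins overall but not every group — no Simpson reversal.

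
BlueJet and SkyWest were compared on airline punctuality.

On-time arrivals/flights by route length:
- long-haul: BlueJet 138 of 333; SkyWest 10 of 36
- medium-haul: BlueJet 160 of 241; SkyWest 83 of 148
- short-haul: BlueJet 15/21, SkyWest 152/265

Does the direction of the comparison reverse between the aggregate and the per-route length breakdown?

Yes

Long-haul: BlueJet 138/333 = 41.4%, SkyWest 10/36 = 27.8% → BlueJet
Medium-haul: BlueJet 160/241 = 66.4%, SkyWest 83/148 = 56.1% → BlueJet
Short-haul: BlueJet 15/21 = 71.4%, SkyWest 152/265 = 57.4% → BlueJet
Overall: BlueJet 313/595 = 52.6%, SkyWest 245/449 = 54.6% → SkyWest
BlueJet wins each route group but SkyWest wins overall — the comparison reverses. BlueJet's flights skew toward long-haul, which has a lower base rate.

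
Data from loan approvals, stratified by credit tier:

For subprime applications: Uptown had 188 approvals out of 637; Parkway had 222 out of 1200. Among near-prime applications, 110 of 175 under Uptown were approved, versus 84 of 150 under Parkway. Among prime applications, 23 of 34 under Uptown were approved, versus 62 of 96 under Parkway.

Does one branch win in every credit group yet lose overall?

Subprime: Uptown 188/637 = 29.5%, Parkway 222/1200 = 18.5% → Uptown
Near-prime: Uptown 110/175 = 62.9%, Parkway 84/150 = 56.0% → Uptown
Prime: Uptown 23/34 = 67.6%, Parkway 62/96 = 64.6% → Uptown
Overall: Uptown 321/846 = 37.9%, Parkway 368/1446 = 25.4% → Uptown
Uptown wins overall and in every credit group — no reversal.

No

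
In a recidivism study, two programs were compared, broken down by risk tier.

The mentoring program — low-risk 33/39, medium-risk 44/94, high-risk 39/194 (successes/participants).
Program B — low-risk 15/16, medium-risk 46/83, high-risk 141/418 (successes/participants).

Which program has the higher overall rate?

Program B

Low-risk: the mentoring program 33/39 = 84.6%, Program B 15/16 = 93.8% → Program B
Medium-risk: the mentoring program 44/94 = 46.8%, Program B 46/83 = 55.4% → Program B
High-risk: the mentoring program 39/194 = 20.1%, Program B 141/418 = 33.7% → Program B
Overall: the mentoring program 116/327 = 35.5%, Program B 202/517 = 39.1% → Program B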